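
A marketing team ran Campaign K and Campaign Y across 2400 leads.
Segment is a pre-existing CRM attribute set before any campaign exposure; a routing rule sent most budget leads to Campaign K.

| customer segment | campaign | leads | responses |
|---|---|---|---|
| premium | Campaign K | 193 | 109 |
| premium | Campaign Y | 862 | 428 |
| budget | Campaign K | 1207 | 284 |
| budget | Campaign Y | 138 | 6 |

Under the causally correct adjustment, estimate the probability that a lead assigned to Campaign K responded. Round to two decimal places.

0.38

The stratified and pooled comparisons disagree (Campaign K wins within each customer segment; Campaign Y wins overall), so the answer turns on the causal role of customer segment.
Nothing the campaign does changes customer segment; the imbalance is an allocation artefact. With customer segment also predicting the outcome, the pooled figure is confounded, and the within-stratum comparison is the causal one.
Standardising Campaign K to the population customer segment mix: 0.440·109/193 + 0.560·284/1207 = 0.380.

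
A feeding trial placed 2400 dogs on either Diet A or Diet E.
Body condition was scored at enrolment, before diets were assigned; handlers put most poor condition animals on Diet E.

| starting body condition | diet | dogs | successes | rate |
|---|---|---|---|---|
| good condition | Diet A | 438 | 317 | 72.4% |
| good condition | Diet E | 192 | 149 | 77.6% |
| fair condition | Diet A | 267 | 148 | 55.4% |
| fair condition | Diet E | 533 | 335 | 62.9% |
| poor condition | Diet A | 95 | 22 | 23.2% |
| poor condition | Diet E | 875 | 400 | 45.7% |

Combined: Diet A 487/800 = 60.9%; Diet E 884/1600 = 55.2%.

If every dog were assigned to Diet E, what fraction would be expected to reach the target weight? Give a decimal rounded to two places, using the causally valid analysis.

0.60

Starting body condition is set before the diet has any effect — it is not caused by the diet — and it independently drives the outcome. That makes it a confounder, so the causal comparison is within starting body condition levels.
Standardising Diet E to the population starting body condition mix: 0.263·149/192 + 0.333·335/533 + 0.404·400/875 = 0.598.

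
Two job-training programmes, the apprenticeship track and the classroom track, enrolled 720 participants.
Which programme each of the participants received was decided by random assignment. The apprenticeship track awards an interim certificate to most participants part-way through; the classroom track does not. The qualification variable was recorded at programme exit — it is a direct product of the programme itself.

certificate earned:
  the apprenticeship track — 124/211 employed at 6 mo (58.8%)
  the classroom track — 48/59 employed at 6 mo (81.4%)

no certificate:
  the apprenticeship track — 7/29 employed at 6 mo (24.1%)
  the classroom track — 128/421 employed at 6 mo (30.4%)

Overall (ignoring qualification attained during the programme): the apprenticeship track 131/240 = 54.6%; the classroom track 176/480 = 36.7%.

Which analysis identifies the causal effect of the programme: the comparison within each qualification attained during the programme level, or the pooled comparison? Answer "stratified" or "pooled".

pooled

The stratified and pooled comparisons disagree (the classroom track wins within each qualification attained during the programme; the apprenticeship track wins overall), so the answer turns on the causal role of qualification attained during the programme.
Stratifying would compare programmes among participants the programmes themselves sorted into qualification attained during the programme groups — a form of selection on an intermediate. The unconditioned pooled rates give the total causal effect.
Pooled: the apprenticeship track 54.6% vs the classroom track 36.7%; the apprenticeship track is higher overall.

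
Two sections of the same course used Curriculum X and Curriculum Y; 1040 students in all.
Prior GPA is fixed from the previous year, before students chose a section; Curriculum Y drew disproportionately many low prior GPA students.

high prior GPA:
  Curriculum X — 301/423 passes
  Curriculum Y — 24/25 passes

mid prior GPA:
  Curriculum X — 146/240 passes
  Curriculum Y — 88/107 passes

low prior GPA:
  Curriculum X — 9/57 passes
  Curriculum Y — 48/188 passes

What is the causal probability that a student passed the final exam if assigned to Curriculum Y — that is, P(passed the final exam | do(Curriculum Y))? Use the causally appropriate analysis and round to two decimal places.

0.75

Nothing the teaching method does changes prior GPA band; the imbalance is an allocation artefact. With prior GPA band also predicting the outcome, the pooled figure is confounded, and the within-stratum comparison is the causal one.
Standardising Curriculum Y to the population prior GPA band mix: 0.431·24/25 + 0.334·88/107 + 0.236·48/188 = 0.748.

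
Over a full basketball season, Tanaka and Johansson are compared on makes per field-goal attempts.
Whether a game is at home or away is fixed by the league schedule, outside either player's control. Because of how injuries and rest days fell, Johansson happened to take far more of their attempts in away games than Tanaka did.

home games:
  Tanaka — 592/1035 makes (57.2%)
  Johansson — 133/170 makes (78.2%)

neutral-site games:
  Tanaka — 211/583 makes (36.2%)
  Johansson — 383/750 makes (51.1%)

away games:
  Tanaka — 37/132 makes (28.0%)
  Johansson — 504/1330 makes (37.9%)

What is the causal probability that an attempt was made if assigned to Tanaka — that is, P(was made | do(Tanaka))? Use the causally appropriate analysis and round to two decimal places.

0.40

The imbalance in game venue arose from how field-goal attempts were allocated, not from anything the player did; and game venue independently affects the outcome. The pooled gap is confounded — condition on game venue.
Standardising Tanaka to the population game venue mix: 0.301·592/1035 + 0.333·211/583 + 0.365·37/132 = 0.395.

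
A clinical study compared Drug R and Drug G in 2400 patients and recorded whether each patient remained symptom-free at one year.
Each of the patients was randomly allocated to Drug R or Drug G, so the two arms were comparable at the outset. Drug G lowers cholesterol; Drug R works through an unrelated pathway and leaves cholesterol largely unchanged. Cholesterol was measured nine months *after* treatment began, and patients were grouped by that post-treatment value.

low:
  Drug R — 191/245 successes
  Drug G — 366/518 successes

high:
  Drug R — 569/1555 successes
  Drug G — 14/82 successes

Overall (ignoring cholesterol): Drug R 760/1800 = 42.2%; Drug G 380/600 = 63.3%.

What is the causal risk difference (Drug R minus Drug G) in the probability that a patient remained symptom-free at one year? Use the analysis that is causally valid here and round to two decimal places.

-0.21

Because the drug influences cholesterol, cholesterol is a post-treatment mediator, not a confounder. Stratifying on it would bias the estimate; the causal effect is the crude pooled difference.
The causal difference is the pooled difference: 0.422 − 0.633 = -0.211.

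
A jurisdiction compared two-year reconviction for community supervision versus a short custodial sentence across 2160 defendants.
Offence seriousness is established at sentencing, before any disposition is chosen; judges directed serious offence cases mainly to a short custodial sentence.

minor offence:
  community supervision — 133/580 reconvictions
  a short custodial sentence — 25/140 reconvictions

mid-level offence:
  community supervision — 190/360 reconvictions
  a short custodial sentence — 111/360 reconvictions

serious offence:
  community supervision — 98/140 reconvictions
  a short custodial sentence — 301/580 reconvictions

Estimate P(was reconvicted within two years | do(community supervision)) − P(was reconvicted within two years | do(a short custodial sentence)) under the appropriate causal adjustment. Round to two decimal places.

+0.15

The offence seriousness-specific comparison favours a short custodial sentence throughout, but the pooled figures favour community supervision. The question is whether to condition on offence seriousness.
Offence seriousness satisfies the back-door criterion: it is not a descendant of the disposition, and it blocks the spurious path from disposition to outcome. Adjusting for it (i.e., using the within-offence seriousness rates) gives the causal effect.
Adjusting over the population distribution of offence seriousness: 0.333·(0.229−0.179) + 0.333·(0.528−0.308) + 0.333·(0.700−0.519) = +0.150.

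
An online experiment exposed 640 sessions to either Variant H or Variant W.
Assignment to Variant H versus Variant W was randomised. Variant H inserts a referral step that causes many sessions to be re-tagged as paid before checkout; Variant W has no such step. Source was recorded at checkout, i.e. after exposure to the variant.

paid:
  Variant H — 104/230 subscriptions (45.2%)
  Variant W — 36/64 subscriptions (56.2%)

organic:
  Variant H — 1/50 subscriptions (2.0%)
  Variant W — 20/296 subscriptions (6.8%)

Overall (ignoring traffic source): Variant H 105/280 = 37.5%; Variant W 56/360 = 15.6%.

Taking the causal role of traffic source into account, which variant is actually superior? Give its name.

Variant H

Within every traffic source level Variant W has the higher rate, yet pooled Variant H does — Simpson's reversal.
Because the variant influences traffic source, traffic source is a post-treatment mediator, not a confounder. Stratifying on it would bias the estimate; the causal effect is the crude pooled difference.
Pooled: Variant H 37.5% vs Variant W 15.6%; Variant H is higher overall.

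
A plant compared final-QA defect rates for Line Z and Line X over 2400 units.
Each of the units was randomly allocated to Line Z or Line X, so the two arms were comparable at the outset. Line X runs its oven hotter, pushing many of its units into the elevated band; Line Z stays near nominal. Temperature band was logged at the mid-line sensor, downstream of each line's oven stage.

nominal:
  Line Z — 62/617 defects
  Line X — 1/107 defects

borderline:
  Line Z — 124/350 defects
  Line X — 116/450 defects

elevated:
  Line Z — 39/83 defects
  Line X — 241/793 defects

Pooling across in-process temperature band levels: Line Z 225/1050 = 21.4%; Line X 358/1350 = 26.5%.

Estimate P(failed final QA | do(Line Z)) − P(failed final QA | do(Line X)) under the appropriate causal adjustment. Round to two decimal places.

Stratifying would compare lines among units the lines themselves sorted into in-process temperature band groups — a form of selection on an intermediate. The unconditioned pooled rates give the total causal effect.
The causal difference is the pooled difference: 0.214 − 0.265 = -0.051.

-0.05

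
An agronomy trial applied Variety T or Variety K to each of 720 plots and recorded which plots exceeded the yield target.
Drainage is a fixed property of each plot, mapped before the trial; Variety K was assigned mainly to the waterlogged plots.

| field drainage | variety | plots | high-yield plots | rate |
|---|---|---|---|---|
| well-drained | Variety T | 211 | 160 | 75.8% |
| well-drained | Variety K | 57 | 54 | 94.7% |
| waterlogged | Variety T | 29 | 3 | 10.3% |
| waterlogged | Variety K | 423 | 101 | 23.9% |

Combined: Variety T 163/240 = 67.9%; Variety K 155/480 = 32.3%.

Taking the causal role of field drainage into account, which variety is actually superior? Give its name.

Variety K

Here field drainage is a common cause — it drives both which variety a case falls under and the outcome. The crude comparison mixes populations; the stratum-specific rates are the causally relevant ones.
Within each level — well-drained: 75.8% vs 94.7%; waterlogged: 10.3% vs 23.9% — Variety K is higher every time.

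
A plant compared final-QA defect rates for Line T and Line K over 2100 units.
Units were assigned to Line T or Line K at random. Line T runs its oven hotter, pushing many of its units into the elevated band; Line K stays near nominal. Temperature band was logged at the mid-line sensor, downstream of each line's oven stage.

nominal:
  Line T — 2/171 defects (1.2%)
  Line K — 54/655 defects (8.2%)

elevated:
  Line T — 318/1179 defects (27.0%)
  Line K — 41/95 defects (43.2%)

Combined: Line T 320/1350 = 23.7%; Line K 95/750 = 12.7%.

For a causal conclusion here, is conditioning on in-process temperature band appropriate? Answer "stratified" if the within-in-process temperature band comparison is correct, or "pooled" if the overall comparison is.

Within every in-process temperature band level Line T has the lower rate, yet pooled Line K does — Simpson's reversal.
In-process temperature band lies on the pathway line → in-process temperature band → outcome, so adjusting for it blocks the indirect effect. For the total causal effect of line, use the unadjusted pooled rates.
Pooled: Line T 23.7% vs Line K 12.7%; Line K is lower overall.

pooled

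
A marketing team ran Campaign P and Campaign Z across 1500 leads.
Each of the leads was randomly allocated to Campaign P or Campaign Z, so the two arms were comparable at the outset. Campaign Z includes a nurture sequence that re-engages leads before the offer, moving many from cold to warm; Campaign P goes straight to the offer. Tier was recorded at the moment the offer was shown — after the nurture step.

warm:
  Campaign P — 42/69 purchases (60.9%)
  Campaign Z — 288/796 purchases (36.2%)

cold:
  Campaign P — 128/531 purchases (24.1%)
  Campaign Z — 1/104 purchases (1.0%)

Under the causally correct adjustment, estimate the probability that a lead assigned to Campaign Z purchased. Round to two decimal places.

Because the campaign influences engagement tier, engagement tier is a post-treatment mediator, not a confounder. Stratifying on it would bias the estimate; the causal effect is the crude pooled difference.
So P(outcome | do(Campaign Z)) is just the pooled rate for Campaign Z: 289/900 = 0.321.

0.32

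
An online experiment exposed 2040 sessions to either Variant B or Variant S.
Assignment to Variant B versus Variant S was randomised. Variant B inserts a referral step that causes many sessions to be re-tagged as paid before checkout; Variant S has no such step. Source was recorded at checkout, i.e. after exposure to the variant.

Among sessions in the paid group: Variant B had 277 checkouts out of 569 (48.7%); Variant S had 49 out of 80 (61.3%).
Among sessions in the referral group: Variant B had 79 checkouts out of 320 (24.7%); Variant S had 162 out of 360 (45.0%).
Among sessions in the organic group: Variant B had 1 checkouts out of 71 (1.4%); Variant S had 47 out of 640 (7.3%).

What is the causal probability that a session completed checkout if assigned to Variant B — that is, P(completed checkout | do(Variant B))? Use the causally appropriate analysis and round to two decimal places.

The stratified and pooled comparisons disagree (Variant S wins within each traffic source; Variant B wins overall), so the answer turns on the causal role of traffic source.
Traffic source here is a post-treatment variable shaped by the variant; conditioning on it would introduce bias rather than remove it. The overall comparison is the causal one.
So P(outcome | do(Variant B)) is just the pooled rate for Variant B: 357/960 = 0.372.

0.37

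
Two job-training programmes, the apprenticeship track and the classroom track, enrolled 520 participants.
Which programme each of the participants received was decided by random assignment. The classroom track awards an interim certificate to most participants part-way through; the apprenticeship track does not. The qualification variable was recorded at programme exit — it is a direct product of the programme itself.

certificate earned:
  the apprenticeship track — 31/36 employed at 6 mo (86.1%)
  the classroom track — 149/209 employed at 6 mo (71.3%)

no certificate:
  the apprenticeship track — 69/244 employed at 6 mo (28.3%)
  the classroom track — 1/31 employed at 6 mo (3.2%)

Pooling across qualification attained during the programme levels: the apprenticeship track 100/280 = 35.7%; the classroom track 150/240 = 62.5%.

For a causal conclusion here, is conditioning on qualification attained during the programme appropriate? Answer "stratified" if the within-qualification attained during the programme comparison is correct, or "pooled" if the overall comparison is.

Qualification attained during the programme is recorded after the programme and is itself shifted by it — it sits on the causal path from programme to outcome. Conditioning on a mediator would strip out part of the effect we want; the pooled comparison gives the total causal effect.
Pooled: the apprenticeship track 35.7% vs the classroom track 62.5%; the classroom track is higher overall.

pooled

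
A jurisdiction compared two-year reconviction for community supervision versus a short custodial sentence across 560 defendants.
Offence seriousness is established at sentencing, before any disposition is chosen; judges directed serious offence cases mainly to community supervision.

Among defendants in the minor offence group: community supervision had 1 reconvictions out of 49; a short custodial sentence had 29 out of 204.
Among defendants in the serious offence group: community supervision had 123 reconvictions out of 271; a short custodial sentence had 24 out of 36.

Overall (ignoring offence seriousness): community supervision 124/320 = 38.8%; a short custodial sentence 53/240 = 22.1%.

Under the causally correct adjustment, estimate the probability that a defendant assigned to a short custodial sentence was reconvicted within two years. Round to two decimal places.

0.43

community supervision is lower inside every offence seriousness stratum but a short custodial sentence is lower in aggregate. Whether to stratify depends on how offence seriousness relates to the disposition.
Here offence seriousness is a common cause — it drives both which disposition a case falls under and the outcome. The crude comparison mixes populations; the stratum-specific rates are the causally relevant ones.
Standardising a short custodial sentence to the population offence seriousness mix: 0.452·29/204 + 0.548·24/36 = 0.430.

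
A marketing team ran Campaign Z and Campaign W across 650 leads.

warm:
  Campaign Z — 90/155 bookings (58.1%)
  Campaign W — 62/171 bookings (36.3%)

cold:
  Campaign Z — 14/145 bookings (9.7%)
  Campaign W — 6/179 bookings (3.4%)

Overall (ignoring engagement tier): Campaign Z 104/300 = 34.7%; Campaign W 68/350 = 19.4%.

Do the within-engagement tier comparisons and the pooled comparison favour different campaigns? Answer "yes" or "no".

no

Within each engagement tier level (warm 58.1% vs 36.3%; cold 9.7% vs 3.4%), Campaign Z has the higher rate every time. Pooled: 34.7% vs 19.4% — Campaign Z has the higher rate overall. They agree.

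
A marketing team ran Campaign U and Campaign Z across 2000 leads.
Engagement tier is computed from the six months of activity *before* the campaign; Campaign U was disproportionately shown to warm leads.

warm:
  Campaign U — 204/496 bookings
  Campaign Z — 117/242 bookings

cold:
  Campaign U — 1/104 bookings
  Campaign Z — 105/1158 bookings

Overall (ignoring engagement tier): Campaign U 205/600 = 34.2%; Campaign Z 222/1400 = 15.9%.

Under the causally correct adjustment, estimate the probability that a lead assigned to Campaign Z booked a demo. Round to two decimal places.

The engagement tier-specific comparison favours Campaign Z throughout, but the pooled figures favour Campaign U. The question is whether to condition on engagement tier.
Since engagement tier is a pre-existing factor (not a product of the campaign) and it affects the outcome on its own, it is a confounder. The stratified rates, not the pooled rate, identify the causal effect.
Standardising Campaign Z to the population engagement tier mix: 0.369·117/242 + 0.631·105/1158 = 0.236.

0.24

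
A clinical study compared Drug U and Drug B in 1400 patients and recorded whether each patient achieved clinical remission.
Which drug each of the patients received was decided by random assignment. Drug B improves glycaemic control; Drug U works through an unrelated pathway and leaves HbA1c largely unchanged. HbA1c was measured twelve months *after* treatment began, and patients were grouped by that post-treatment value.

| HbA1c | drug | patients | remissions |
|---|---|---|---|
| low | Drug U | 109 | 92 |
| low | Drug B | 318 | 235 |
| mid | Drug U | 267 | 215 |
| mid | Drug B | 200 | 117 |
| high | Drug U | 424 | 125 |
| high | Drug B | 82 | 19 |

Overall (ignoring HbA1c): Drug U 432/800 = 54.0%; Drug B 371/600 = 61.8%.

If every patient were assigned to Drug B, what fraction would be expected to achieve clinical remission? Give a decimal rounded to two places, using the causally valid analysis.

The stratified and pooled comparisons disagree (Drug U wins within each HbA1c; Drug B wins overall), so the answer turns on the causal role of HbA1c.
Because the drug influences HbA1c, HbA1c is a post-treatment mediator, not a confounder. Stratifying on it would bias the estimate; the causal effect is the crude pooled difference.
So P(outcome | do(Drug B)) is just the pooled rate for Drug B: 371/600 = 0.618.

0.62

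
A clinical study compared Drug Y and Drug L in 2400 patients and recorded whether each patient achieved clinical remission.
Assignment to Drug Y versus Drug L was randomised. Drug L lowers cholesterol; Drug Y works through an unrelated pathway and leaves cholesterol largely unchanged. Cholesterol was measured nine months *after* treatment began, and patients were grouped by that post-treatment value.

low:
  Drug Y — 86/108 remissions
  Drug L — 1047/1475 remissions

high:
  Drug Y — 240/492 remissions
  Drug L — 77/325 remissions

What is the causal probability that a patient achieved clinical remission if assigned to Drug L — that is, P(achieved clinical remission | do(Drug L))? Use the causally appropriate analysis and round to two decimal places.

The cholesterol-specific comparison favours Drug Y throughout, but the pooled figures favour Drug L. The question is whether to condition on cholesterol.
Cholesterol is downstream of the drug. One should not condition on a consequence of treatment, so the overall rates are the right comparison.
So P(outcome | do(Drug L)) is just the pooled rate for Drug L: 1124/1800 = 0.624.

0.62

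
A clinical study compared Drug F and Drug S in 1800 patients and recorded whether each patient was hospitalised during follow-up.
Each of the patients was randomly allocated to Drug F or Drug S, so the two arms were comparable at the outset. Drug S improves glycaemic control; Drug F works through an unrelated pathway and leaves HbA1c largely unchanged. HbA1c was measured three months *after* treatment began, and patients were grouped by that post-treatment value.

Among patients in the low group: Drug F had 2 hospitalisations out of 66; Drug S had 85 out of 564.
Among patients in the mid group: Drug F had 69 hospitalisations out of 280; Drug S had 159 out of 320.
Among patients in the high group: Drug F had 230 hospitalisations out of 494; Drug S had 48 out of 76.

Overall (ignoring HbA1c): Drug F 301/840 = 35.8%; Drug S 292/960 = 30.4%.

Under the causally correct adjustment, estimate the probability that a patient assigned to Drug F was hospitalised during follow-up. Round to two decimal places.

0.36

Drug F is lower inside every HbA1c stratum but Drug S is lower in aggregate. Whether to stratify depends on how HbA1c relates to the drug.
HbA1c lies on the pathway drug → HbA1c → outcome, so adjusting for it blocks the indirect effect. For the total causal effect of drug, use the unadjusted pooled rates.
So P(outcome | do(Drug F)) is just the pooled rate for Drug F: 301/840 = 0.358.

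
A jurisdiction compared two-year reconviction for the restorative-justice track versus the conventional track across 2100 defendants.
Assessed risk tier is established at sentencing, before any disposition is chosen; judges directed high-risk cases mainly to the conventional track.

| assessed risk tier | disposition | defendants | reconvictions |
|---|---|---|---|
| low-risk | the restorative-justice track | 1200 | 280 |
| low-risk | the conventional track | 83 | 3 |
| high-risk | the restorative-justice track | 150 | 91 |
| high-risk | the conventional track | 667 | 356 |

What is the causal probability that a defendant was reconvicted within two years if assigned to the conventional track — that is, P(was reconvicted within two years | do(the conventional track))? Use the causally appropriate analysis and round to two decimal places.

0.23

The stratified and pooled comparisons disagree (the conventional track wins within each assessed risk tier; the restorative-justice track wins overall), so the answer turns on the causal role of assessed risk tier.
Assessed risk tier differs across dispositions for reasons unrelated to any effect of the disposition itself, and it separately predicts the outcome — a classic confounder. We must compare within assessed risk tier levels.
Standardising the conventional track to the population assessed risk tier mix: 0.611·3/83 + 0.389·356/667 = 0.230.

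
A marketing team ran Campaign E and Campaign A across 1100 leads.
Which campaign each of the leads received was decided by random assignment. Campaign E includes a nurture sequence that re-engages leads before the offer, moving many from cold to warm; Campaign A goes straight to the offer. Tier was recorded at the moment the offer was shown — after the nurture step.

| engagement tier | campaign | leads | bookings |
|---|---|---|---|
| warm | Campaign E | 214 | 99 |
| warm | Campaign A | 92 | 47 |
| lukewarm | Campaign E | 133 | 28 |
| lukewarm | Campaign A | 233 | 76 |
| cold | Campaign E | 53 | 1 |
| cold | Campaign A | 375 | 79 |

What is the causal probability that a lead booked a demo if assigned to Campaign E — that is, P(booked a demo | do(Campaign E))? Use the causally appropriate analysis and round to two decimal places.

0.32

The stratified and pooled comparisons disagree (Campaign A wins within each engagement tier; Campaign E wins overall), so the answer turns on the causal role of engagement tier.
Because the campaign influences engagement tier, engagement tier is a post-treatment mediator, not a confounder. Stratifying on it would bias the estimate; the causal effect is the crude pooled difference.
So P(outcome | do(Campaign E)) is just the pooled rate for Campaign E: 128/400 = 0.320.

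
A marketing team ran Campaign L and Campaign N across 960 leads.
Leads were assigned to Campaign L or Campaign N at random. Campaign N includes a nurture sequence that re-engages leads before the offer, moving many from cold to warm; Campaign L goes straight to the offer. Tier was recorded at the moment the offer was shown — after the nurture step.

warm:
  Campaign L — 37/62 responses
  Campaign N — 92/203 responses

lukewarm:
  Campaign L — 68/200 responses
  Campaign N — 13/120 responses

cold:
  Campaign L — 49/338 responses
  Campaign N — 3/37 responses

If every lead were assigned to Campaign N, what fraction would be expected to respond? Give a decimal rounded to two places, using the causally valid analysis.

The stratified and pooled comparisons disagree (Campaign L wins within each engagement tier; Campaign N wins overall), so the answer turns on the causal role of engagement tier.
Engagement tier is downstream of the campaign. One should not condition on a consequence of treatment, so the overall rates are the right comparison.
So P(outcome | do(Campaign N)) is just the pooled rate for Campaign N: 108/360 = 0.300.

0.30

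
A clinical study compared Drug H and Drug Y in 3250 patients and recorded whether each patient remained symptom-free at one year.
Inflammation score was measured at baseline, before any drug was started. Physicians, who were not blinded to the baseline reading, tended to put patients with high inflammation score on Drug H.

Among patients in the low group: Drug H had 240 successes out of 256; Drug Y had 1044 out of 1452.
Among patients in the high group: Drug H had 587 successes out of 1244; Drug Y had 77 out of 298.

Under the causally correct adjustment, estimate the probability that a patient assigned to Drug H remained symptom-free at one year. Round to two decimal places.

0.72

Here inflammation score is a common cause — it drives both which drug a case falls under and the outcome. The crude comparison mixes populations; the stratum-specific rates are the causally relevant ones.
Standardising Drug H to the population inflammation score mix: 0.526·240/256 + 0.474·587/1244 = 0.717.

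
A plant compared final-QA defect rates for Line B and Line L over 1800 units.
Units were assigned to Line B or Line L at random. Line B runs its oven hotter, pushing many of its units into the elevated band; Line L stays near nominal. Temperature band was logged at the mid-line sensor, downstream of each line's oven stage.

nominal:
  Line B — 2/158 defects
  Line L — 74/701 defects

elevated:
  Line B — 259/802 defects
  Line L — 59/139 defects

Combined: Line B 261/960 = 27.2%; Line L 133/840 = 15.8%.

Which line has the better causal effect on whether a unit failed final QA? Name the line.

The distribution of in-process temperature band is itself part of what the line does — it is an intermediate outcome. Holding it fixed would remove that part of the effect; the total effect is the pooled difference.
Pooled: Line B 27.2% vs Line L 15.8%; Line L is lower overall.

Line L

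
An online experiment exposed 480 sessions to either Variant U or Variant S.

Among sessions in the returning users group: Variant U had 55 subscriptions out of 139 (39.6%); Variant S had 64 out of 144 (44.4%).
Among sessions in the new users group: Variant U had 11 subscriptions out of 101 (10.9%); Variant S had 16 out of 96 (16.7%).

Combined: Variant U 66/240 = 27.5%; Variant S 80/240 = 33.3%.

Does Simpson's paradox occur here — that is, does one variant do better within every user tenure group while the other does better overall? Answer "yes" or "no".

no

Within each user tenure level (returning users 39.6% vs 44.4%; new users 10.9% vs 16.7%), Variant S has the higher rate every time. Pooled: 27.5% vs 33.3% — Variant S has the higher rate overall. They agree.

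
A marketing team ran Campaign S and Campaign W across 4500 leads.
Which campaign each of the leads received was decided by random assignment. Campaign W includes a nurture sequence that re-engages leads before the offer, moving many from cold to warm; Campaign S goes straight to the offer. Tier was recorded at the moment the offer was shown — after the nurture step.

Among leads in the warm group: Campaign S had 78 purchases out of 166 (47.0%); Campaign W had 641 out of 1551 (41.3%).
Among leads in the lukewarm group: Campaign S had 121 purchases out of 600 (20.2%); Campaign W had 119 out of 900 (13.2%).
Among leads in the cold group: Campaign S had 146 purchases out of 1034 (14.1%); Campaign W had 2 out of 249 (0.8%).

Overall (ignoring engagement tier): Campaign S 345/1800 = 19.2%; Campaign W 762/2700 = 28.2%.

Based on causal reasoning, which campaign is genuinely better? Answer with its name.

Campaign W

The distribution of engagement tier is itself part of what the campaign does — it is an intermediate outcome. Holding it fixed would remove that part of the effect; the total effect is the pooled difference.
Pooled: Campaign S 19.2% vs Campaign W 28.2%; Campaign W is higher overall.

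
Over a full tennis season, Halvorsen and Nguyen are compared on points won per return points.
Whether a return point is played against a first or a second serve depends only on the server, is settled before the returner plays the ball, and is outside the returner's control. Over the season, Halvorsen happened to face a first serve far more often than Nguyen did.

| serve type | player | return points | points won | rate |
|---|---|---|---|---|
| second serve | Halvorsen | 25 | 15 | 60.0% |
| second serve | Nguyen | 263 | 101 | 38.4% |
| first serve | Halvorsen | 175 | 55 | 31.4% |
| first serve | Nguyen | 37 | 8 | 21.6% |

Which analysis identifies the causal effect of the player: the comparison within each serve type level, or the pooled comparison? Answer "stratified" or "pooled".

Here serve type is a common cause — it drives both which player a case falls under and the outcome. The crude comparison mixes populations; the stratum-specific rates are the causally relevant ones.
Within each level — second serve: 60.0% vs 38.4%; first serve: 31.4% vs 21.6% — Halvorsen is higher every time.

stratified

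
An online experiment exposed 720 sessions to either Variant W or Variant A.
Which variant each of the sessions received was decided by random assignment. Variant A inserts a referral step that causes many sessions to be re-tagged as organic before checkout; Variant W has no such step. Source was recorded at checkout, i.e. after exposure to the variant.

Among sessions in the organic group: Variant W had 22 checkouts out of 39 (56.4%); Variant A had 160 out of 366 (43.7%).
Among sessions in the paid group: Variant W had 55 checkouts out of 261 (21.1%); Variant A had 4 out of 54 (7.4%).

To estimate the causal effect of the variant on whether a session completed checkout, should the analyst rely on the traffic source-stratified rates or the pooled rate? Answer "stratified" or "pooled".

pooled

Within every traffic source level Variant W has the higher rate, yet pooled Variant A does — Simpson's reversal.
Traffic source is downstream of the variant. One should not condition on a consequence of treatment, so the overall rates are the right comparison.
Pooled: Variant W 25.7% vs Variant A 39.0%; Variant A is higher overall.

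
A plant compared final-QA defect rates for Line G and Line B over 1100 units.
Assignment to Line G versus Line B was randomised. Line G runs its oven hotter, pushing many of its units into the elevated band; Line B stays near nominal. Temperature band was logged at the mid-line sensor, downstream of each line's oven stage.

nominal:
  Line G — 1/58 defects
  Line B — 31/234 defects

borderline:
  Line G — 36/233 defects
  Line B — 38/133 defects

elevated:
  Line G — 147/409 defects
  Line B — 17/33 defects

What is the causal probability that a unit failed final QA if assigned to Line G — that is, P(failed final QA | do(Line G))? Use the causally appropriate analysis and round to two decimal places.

The distribution of in-process temperature band is itself part of what the line does — it is an intermediate outcome. Holding it fixed would remove that part of the effect; the total effect is the pooled difference.
So P(outcome | do(Line G)) is just the pooled rate for Line G: 184/700 = 0.263.

0.26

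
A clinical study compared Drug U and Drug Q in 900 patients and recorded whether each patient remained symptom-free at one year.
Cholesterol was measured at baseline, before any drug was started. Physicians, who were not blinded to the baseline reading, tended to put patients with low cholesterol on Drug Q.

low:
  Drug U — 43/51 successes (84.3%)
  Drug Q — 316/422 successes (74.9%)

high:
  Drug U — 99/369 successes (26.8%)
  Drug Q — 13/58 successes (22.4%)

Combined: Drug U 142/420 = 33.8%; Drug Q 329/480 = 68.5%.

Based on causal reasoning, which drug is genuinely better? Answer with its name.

Drug U

Within every cholesterol level Drug U has the higher rate, yet pooled Drug Q does — Simpson's reversal.
Nothing the drug does changes cholesterol; the imbalance is an allocation artefact. With cholesterol also predicting the outcome, the pooled figure is confounded, and the within-stratum comparison is the causal one.
Within each level — low: 84.3% vs 74.9%; high: 26.8% vs 22.4% — Drug U is higher every time.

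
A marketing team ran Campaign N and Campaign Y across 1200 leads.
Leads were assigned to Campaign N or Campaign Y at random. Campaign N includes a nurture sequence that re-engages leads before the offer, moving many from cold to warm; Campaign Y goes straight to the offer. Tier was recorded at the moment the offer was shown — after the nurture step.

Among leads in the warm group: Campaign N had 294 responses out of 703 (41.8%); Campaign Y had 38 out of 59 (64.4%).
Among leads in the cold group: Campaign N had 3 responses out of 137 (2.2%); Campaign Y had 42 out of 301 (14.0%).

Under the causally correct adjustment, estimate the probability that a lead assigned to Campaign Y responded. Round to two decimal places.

0.22

Engagement tier here is a post-treatment variable shaped by the campaign; conditioning on it would introduce bias rather than remove it. The overall comparison is the causal one.
So P(outcome | do(Campaign Y)) is just the pooled rate for Campaign Y: 80/360 = 0.222.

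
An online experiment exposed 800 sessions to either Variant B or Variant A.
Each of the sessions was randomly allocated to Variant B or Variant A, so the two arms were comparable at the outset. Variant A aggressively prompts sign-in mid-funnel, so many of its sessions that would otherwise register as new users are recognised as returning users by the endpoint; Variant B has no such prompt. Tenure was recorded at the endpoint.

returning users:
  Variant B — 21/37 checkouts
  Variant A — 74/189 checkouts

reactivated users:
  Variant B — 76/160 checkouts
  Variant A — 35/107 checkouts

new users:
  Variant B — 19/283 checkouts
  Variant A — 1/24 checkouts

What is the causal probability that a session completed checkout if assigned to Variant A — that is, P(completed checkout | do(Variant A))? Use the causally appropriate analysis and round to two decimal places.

User tenure is recorded after the variant and is itself shifted by it — it sits on the causal path from variant to outcome. Conditioning on a mediator would strip out part of the effect we want; the pooled comparison gives the total causal effect.
So P(outcome | do(Variant A)) is just the pooled rate for Variant A: 110/320 = 0.344.

0.34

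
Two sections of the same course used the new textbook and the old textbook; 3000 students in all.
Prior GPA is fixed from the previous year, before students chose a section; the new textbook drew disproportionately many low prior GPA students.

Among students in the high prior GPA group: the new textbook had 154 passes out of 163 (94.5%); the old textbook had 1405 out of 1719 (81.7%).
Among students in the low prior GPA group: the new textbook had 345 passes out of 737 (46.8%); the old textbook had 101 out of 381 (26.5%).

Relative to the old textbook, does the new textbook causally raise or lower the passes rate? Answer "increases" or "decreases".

increases

Within every prior GPA band level the new textbook has the higher rate, yet pooled the old textbook does — Simpson's reversal.
Nothing the teaching method does changes prior GPA band; the imbalance is an allocation artefact. With prior GPA band also predicting the outcome, the pooled figure is confounded, and the within-stratum comparison is the causal one.
Within each level — high prior GPA: 94.5% vs 81.7%; low prior GPA: 46.8% vs 26.5% — the new textbook is higher every time.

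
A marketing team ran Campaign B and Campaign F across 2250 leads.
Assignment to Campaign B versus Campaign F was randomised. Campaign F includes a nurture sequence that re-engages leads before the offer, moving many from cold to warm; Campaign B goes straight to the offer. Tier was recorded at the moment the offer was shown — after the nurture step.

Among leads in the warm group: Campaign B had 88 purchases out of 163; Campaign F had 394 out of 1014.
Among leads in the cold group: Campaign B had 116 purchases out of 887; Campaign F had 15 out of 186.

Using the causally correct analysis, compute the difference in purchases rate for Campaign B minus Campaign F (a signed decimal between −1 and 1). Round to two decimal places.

Because the campaign influences engagement tier, engagement tier is a post-treatment mediator, not a confounder. Stratifying on it would bias the estimate; the causal effect is the crude pooled difference.
The causal difference is the pooled difference: 0.194 − 0.341 = -0.147.

-0.15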